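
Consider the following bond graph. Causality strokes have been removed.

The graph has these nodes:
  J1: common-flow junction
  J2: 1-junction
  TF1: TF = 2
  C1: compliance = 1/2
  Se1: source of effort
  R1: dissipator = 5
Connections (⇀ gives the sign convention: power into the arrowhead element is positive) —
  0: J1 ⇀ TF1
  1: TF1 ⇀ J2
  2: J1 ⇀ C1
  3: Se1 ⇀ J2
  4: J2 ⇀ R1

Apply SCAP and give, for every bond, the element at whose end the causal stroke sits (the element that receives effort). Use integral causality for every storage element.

#3 →J2  (source Se1 imposes e)
#2 →J1  (prefer integral on C1)
#0 →TF1  (J1 needs exactly one f-in)
#1 →J2  (TF1: transformer flips bond 0)
#4 →R1  (only one flow-in slot at J2)

β0 stroke→TF1
β1 stroke→J2
β2 stroke→J1
β3 stroke→J2
β4 stroke→R1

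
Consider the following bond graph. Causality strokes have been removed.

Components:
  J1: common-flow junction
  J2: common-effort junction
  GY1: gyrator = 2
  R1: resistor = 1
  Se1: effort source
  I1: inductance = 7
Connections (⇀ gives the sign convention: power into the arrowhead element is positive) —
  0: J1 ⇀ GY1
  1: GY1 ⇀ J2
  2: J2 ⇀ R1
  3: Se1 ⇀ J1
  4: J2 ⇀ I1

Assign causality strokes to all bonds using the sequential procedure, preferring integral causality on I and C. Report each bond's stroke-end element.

bond 0 →GY1
bond 1 →GY1
bond 2 →J2
bond 3 →J1
bond 4 →I1

β3 →J1  (Se1 (Se) sets effort on bond)
β0 →GY1  (closing 1-jn rule on J1)
β1 →GY1  (GY1 both-in/both-out from 0)
β4 →I1  (prefer integral on I1)
β2 →J2  (closing 0-jn rule on J2)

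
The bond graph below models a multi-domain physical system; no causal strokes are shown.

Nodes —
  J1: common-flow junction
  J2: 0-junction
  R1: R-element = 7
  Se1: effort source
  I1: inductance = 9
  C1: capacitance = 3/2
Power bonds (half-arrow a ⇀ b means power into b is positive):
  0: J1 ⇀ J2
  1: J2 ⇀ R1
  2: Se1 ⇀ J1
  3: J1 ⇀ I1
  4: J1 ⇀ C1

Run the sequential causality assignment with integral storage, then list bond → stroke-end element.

b2 |J1  (source Se1 imposes e)
b3 |I1  (I1: I, integral causality)
b0 |J1  (J1: bond 3 brought flow, rest push out)
b4 |J1  (J1 flow already set via bond 3)
b1 |J2  (closing 0-jn rule on J2)

#0 stroke at J1
#1 stroke at J2
#2 stroke at J1
#3 stroke at I1
#4 stroke at J1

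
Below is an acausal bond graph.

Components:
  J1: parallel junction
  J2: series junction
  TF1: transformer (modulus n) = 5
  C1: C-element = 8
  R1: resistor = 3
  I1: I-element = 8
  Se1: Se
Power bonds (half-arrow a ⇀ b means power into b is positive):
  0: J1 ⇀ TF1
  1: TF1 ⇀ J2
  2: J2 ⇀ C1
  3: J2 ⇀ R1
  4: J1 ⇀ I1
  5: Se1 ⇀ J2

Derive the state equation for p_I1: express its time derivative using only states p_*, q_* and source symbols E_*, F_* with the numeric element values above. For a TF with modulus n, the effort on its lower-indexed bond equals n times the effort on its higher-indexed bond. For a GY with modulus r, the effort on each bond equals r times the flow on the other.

dp_I1/dt = -5*E_Se1 - 75*p_I1/8 + 5*q_C1/8

b5 stroke at J2  (Se1: effort source, stroke at far end)
b2 stroke at J2  (C1 outputs effort q/C1)
b4 stroke at I1  (I1: I, integral causality)
b0 stroke at J1  (J1: last free bond brings effort in)
b1 stroke at TF1  (TF1 one-in-one-out from 0)
b3 stroke at J2  (J2 flow already set via bond 1)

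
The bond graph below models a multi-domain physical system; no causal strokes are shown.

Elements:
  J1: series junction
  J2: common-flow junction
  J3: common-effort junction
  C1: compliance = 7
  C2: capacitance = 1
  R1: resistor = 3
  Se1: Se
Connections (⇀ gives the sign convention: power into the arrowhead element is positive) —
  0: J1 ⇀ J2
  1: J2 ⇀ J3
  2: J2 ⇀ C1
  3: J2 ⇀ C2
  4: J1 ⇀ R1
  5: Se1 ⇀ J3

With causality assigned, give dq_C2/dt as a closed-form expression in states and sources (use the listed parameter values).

dq_C2/dt = -E_Se1/3 - q_C1/21 - q_C2/3

b5 |J3  (source Se1 imposes e)
b1 |J2  (J3: bond 5 brought effort, rest push out)
b2 |J2  (C1 outputs effort q/C1)
b3 |J2  (C2 outputs effort q/C2)
b0 |J1  (J2: last free bond brings flow in)
b4 |R1  (J1: last free bond brings flow in)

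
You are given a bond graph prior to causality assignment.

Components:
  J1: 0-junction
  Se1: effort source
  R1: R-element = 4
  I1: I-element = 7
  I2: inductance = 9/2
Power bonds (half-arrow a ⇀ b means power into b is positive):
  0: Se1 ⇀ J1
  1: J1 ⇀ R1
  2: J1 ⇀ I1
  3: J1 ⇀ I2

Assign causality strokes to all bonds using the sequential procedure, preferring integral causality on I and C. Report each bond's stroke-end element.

bond 0 |J1
bond 1 |R1
bond 2 |I1
bond 3 |I2

β0 stroke at J1  (Se1 fixes effort; stroke away)
β1 stroke at R1  (common-e at J1 fixed by 0)
β2 stroke at I1  (J1: bond 0 brought effort, rest push out)
β3 stroke at I2  (J1 effort already set via bond 0)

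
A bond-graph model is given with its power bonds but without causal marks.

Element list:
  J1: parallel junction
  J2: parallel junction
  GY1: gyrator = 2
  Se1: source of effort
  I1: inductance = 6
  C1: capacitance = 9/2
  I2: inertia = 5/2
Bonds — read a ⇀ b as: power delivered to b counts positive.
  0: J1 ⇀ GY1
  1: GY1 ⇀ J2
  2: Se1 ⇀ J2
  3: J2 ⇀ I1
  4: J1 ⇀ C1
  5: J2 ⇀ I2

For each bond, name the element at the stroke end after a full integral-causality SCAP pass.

β0 →GY1
β1 →GY1
β2 →J2
β3 →I1
β4 →J1
β5 →I2

bond 2 →J2  (Se1 fixes effort; stroke away)
bond 1 →GY1  (common-e at J2 fixed by 2)
bond 3 →I1  (J2: bond 2 brought effort, rest push out)
bond 5 →I2  (J2: bond 2 brought effort, rest push out)
bond 0 →GY1  (through GY1, causality inverts; strokes same side of GY1)
bond 4 →J1  (closing 0-jn rule on J1)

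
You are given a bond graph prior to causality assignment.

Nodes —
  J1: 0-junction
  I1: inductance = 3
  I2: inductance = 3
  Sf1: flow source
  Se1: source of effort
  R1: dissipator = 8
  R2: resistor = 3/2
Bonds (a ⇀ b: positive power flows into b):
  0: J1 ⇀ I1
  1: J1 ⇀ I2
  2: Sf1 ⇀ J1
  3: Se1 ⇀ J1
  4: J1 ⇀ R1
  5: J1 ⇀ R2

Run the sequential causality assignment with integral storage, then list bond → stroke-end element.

#2 stroke→Sf1  (source Sf1 imposes f)
#3 stroke→J1  (Se1: effort source, stroke at far end)
#0 stroke→I1  (J1: bond 3 brought effort, rest push out)
#1 stroke→I2  (0-jn J1 has e-setter on 3)
#4 stroke→R1  (common-e at J1 fixed by 3)
#5 stroke→R2  (J1 effort already set via bond 3)

b0 |I1
b1 |I2
b2 |Sf1
b3 |J1
b4 |R1
b5 |R2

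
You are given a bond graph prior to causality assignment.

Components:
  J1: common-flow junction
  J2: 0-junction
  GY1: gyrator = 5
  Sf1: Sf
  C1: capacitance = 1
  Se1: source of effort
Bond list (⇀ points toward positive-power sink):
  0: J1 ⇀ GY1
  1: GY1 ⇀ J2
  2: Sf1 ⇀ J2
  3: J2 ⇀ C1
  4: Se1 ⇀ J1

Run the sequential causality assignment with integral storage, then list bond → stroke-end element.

bond 2 →Sf1  (source Sf1 imposes f)
bond 4 →J1  (source Se1 imposes e)
bond 0 →GY1  (closing 1-jn rule on J1)
bond 1 →GY1  (GY1 both-in/both-out from 0)
bond 3 →J2  (closing 0-jn rule on J2)

#0 stroke at GY1
#1 stroke at GY1
#2 stroke at Sf1
#3 stroke at J2
#4 stroke at J1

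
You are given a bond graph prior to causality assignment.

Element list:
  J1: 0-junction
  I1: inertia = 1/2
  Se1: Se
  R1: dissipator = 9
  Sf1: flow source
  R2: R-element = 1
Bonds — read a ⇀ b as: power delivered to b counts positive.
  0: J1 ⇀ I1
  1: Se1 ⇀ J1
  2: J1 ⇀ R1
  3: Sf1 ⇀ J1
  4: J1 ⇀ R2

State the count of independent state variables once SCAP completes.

β1 stroke→J1  (Se1 fixes effort; stroke away)
β3 stroke→Sf1  (Sf1 (Sf) sets flow on bond)
β0 stroke→I1  (0-jn J1 has e-setter on 1)
β2 stroke→R1  (0-jn J1 has e-setter on 1)
β4 stroke→R2  (J1: bond 1 brought effort, rest push out)

1  (I1 all integral)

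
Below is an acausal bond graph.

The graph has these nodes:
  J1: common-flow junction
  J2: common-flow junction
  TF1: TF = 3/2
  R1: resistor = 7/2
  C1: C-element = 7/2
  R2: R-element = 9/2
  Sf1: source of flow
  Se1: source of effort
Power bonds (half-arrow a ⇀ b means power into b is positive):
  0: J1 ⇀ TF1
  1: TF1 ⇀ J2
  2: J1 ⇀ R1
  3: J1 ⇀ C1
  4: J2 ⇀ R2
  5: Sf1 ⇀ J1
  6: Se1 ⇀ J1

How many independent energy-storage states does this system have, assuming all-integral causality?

#5 stroke at Sf1  (source Sf1 imposes f)
#6 stroke at J1  (Se1: effort source, stroke at far end)
#0 stroke at J1  (J1: bond 5 brought flow, rest push out)
#2 stroke at J1  (1-jn J1 has f-setter on 5)
#3 stroke at J1  (common-f at J1 fixed by 5)
#1 stroke at TF1  (TF1: transformer flips bond 0)
#4 stroke at J2  (J2 flow already set via bond 1)

1  (C1 all integral)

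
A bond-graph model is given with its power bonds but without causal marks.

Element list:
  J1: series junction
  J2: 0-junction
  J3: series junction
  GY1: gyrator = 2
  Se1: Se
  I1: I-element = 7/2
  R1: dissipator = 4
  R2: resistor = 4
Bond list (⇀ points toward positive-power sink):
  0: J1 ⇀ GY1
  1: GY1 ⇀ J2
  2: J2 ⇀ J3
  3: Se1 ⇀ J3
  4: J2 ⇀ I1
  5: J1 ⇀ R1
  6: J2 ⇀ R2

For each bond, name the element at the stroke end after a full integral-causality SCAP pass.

bond 3 stroke→J3  (Se1 fixes effort; stroke away)
bond 2 stroke→J2  (only one flow-in slot at J3)
bond 1 stroke→GY1  (J2: bond 2 brought effort, rest push out)
bond 4 stroke→I1  (0-jn J2 has e-setter on 2)
bond 6 stroke→R2  (J2 effort already set via bond 2)
bond 0 stroke→GY1  (GY1 both-in/both-out from 1)
bond 5 stroke→J1  (J1: bond 0 brought flow, rest push out)

β0 |GY1
β1 |GY1
β2 |J2
β3 |J3
β4 |I1
β5 |J1
β6 |R2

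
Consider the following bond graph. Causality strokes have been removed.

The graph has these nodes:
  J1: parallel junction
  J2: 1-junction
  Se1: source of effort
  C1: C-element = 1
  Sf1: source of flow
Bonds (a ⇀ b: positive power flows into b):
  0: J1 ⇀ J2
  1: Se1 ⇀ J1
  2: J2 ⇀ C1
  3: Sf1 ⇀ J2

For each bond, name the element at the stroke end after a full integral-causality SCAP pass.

#0 →J2
#1 →J1
#2 →J2
#3 →Sf1

β1 →J1  (Se1 (Se) sets effort on bond)
β3 →Sf1  (Sf1 fixes flow; stroke at Sf1)
β0 →J2  (J1: bond 1 brought effort, rest push out)
β2 →J2  (1-jn J2 has f-setter on 3)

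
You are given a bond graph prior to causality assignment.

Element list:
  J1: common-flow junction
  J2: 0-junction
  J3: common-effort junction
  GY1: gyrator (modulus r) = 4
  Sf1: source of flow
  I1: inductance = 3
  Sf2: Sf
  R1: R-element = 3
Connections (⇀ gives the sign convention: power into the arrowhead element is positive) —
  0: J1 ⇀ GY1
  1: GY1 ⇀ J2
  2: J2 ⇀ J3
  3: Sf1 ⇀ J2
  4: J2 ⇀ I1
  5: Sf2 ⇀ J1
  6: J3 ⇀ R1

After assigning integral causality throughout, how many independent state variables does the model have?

1  (I1 all integral)

#3 →Sf1  (Sf1 fixes flow; stroke at Sf1)
#5 →Sf2  (Sf2: flow source, stroke at near end)
#0 →J1  (1-jn J1 has f-setter on 5)
#1 →J2  (GY GY1: same side as bond 0)
#2 →J3  (J2: bond 1 brought effort, rest push out)
#4 →I1  (common-e at J2 fixed by 1)
#6 →R1  (common-e at J3 fixed by 2)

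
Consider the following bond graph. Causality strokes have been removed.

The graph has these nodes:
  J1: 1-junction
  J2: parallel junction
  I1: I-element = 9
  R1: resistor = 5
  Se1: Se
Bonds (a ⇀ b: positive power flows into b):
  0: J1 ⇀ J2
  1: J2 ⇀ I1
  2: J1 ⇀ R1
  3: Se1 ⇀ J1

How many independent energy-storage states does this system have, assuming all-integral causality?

#3 stroke→J1  (Se1 (Se) sets effort on bond)
#1 stroke→I1  (I1 integral (f out))
#0 stroke→J2  (J2 needs exactly one e-in)
#2 stroke→J1  (J1: bond 0 brought flow, rest push out)

1  (I1 all integral)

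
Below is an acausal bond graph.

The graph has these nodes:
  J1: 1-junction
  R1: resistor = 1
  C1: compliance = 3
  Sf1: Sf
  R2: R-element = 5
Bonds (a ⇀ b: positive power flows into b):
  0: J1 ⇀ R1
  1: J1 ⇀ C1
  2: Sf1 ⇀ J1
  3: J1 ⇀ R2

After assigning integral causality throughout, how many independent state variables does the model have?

1  (C1 all integral)

b2 stroke→Sf1  (Sf1 fixes flow; stroke at Sf1)
b0 stroke→J1  (J1: bond 2 brought flow, rest push out)
b1 stroke→J1  (J1 flow already set via bond 2)
b3 stroke→J1  (J1: bond 2 brought flow, rest push out)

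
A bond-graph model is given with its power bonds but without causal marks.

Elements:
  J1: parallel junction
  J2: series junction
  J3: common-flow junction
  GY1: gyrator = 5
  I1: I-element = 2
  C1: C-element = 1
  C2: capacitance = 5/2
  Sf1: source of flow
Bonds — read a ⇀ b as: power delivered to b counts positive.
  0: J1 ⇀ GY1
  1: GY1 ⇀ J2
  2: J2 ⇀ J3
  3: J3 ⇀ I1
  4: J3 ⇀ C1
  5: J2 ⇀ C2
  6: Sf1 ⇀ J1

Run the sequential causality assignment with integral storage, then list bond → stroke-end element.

b0 →J1
b1 →J2
b2 →J3
b3 →I1
b4 →J3
b5 →J2
b6 →Sf1

b6 |Sf1  (Sf1 fixes flow; stroke at Sf1)
b0 |J1  (J1 needs exactly one e-in)
b1 |J2  (through GY1, causality inverts; strokes same side of GY1)
b3 |I1  (I1: I, integral causality)
b2 |J3  (J3: bond 3 brought flow, rest push out)
b4 |J3  (common-f at J3 fixed by 3)
b5 |J2  (J2: bond 2 brought flow, rest push out)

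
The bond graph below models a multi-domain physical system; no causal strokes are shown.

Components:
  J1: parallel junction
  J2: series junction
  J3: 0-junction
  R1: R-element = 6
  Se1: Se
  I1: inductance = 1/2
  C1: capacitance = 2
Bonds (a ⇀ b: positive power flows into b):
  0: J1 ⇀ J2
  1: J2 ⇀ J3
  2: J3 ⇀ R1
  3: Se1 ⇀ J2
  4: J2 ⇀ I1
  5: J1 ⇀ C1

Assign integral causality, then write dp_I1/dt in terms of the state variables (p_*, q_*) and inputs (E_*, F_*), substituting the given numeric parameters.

dp_I1/dt = E_Se1 - 12*p_I1 + q_C1/2

b3 stroke→J2  (Se1 fixes effort; stroke away)
b4 stroke→I1  (prefer integral on I1)
b0 stroke→J2  (common-f at J2 fixed by 4)
b1 stroke→J2  (common-f at J2 fixed by 4)
b2 stroke→J3  (J3 needs exactly one e-in)
b5 stroke→J1  (only one effort-in slot at J1)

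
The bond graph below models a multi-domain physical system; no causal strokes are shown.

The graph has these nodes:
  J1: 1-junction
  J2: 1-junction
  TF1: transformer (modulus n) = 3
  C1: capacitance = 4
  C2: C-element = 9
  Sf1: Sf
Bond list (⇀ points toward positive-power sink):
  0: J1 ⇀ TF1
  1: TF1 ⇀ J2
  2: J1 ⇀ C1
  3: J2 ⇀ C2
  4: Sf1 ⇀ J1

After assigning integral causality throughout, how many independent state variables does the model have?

2  (C1, C2 all integral)

β4 stroke→Sf1  (source Sf1 imposes f)
β0 stroke→J1  (J1: bond 4 brought flow, rest push out)
β2 stroke→J1  (J1 flow already set via bond 4)
β1 stroke→TF1  (TF TF1: opposite of bond 0)
β3 stroke→J2  (common-f at J2 fixed by 1)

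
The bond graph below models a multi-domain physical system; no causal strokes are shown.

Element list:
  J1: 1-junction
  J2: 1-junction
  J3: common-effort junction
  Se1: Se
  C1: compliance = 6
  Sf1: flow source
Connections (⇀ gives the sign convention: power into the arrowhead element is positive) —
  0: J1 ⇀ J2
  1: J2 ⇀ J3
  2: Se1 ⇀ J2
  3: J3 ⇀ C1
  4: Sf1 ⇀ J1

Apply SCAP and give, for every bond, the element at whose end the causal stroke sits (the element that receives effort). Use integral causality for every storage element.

b2 →J2  (Se1 (Se) sets effort on bond)
b4 →Sf1  (Sf1 fixes flow; stroke at Sf1)
b0 →J1  (J1: bond 4 brought flow, rest push out)
b1 →J2  (1-jn J2 has f-setter on 0)
b3 →J3  (only one effort-in slot at J3)

bond 0 →J1
bond 1 →J2
bond 2 →J2
bond 3 →J3
bond 4 →Sf1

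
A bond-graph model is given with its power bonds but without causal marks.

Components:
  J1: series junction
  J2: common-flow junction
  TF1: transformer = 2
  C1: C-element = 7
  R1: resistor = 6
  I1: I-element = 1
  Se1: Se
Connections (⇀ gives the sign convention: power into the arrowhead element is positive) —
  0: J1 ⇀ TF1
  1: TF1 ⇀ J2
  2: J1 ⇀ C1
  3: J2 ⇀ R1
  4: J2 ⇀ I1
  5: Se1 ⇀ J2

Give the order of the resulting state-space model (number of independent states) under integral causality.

2  (C1, I1 all integral)

#5 |J2  (Se1 (Se) sets effort on bond)
#2 |J1  (prefer integral on C1)
#0 |TF1  (J1 needs exactly one f-in)
#1 |J2  (TF1: transformer flips bond 0)
#4 |I1  (I1 outputs flow p/I1)
#3 |J2  (1-jn J2 has f-setter on 4)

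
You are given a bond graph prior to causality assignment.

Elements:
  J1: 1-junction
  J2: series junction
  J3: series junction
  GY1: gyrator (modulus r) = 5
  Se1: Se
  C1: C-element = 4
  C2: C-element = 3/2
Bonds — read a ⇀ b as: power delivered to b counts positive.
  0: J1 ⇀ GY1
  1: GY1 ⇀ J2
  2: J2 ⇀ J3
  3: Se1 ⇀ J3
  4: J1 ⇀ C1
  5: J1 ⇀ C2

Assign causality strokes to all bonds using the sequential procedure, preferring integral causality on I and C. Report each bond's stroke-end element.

β0 |GY1
β1 |GY1
β2 |J2
β3 |J3
β4 |J1
β5 |J1

#3 stroke→J3  (Se1 fixes effort; stroke away)
#2 stroke→J2  (J3 needs exactly one f-in)
#1 stroke→GY1  (J2: last free bond brings flow in)
#0 stroke→GY1  (GY1: gyrator matches bond 1)
#4 stroke→J1  (J1: bond 0 brought flow, rest push out)
#5 stroke→J1  (common-f at J1 fixed by 0)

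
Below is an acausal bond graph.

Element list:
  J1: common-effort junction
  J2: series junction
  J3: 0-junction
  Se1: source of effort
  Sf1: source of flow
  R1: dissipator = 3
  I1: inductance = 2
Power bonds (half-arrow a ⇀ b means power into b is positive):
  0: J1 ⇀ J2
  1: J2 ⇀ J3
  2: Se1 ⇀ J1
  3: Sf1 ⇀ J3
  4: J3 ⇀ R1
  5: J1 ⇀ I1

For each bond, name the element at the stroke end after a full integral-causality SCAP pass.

b2 stroke→J1  (source Se1 imposes e)
b3 stroke→Sf1  (source Sf1 imposes f)
b0 stroke→J2  (0-jn J1 has e-setter on 2)
b5 stroke→I1  (J1: bond 2 brought effort, rest push out)
b1 stroke→J3  (only one flow-in slot at J2)
b4 stroke→R1  (J3: bond 1 brought effort, rest push out)

bond 0 stroke at J2
bond 1 stroke at J3
bond 2 stroke at J1
bond 3 stroke at Sf1
bond 4 stroke at R1
bond 5 stroke at I1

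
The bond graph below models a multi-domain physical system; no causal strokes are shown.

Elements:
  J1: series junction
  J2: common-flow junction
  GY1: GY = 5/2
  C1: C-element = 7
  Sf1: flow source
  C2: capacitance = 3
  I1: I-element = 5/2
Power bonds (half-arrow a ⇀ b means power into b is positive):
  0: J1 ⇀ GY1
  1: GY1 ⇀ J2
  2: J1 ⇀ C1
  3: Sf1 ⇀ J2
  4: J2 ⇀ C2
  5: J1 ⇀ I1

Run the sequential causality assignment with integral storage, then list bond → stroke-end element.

b0 →J1
b1 →J2
b2 →J1
b3 →Sf1
b4 →J2
b5 →I1

#3 →Sf1  (Sf1 (Sf) sets flow on bond)
#1 →J2  (common-f at J2 fixed by 3)
#4 →J2  (common-f at J2 fixed by 3)
#0 →J1  (GY1 both-in/both-out from 1)
#2 →J1  (C1 outputs effort q/C1)
#5 →I1  (J1: last free bond brings flow in)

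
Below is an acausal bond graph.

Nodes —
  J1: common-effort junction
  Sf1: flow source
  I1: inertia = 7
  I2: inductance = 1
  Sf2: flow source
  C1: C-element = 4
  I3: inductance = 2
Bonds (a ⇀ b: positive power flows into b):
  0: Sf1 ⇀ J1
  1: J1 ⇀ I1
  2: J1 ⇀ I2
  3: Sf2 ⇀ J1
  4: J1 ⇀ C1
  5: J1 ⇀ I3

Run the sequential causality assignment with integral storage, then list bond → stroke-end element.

#0 →Sf1
#1 →I1
#2 →I2
#3 →Sf2
#4 →J1
#5 →I3

b0 stroke→Sf1  (Sf1 fixes flow; stroke at Sf1)
b3 stroke→Sf2  (Sf2 (Sf) sets flow on bond)
b1 stroke→I1  (I1 integral (f out))
b2 stroke→I2  (I2: I, integral causality)
b4 stroke→J1  (C1 outputs effort q/C1)
b5 stroke→I3  (common-e at J1 fixed by 4)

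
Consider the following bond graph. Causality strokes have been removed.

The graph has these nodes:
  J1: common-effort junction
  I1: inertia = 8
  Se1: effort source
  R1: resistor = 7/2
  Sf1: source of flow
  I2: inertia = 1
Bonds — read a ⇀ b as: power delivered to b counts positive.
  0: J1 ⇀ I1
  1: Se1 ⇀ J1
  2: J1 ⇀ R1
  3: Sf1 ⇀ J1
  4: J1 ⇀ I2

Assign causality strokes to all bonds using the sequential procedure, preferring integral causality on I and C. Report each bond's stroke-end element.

bond 0 stroke at I1
bond 1 stroke at J1
bond 2 stroke at R1
bond 3 stroke at Sf1
bond 4 stroke at I2

β1 stroke at J1  (Se1: effort source, stroke at far end)
β3 stroke at Sf1  (Sf1 (Sf) sets flow on bond)
β0 stroke at I1  (0-jn J1 has e-setter on 1)
β2 stroke at R1  (0-jn J1 has e-setter on 1)
β4 stroke at I2  (J1: bond 1 brought effort, rest push out)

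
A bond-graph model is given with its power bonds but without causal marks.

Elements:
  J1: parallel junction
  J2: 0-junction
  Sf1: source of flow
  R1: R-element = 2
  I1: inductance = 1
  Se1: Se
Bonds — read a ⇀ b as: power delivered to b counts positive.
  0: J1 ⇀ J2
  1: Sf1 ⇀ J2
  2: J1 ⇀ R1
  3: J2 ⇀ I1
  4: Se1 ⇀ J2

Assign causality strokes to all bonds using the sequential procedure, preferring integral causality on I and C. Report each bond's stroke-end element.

#0 |J1
#1 |Sf1
#2 |R1
#3 |I1
#4 |J2

β1 |Sf1  (Sf1 fixes flow; stroke at Sf1)
β4 |J2  (Se1 fixes effort; stroke away)
β0 |J1  (J2 effort already set via bond 4)
β3 |I1  (J2: bond 4 brought effort, rest push out)
β2 |R1  (common-e at J1 fixed by 0)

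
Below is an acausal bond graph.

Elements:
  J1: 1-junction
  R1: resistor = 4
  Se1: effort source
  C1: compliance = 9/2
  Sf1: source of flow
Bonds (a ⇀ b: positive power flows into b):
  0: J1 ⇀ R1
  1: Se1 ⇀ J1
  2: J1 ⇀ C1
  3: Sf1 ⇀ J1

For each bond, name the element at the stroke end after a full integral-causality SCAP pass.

#1 →J1  (Se1: effort source, stroke at far end)
#3 →Sf1  (Sf1 fixes flow; stroke at Sf1)
#0 →J1  (common-f at J1 fixed by 3)
#2 →J1  (J1 flow already set via bond 3)

#0 stroke→J1
#1 stroke→J1
#2 stroke→J1
#3 stroke→Sf1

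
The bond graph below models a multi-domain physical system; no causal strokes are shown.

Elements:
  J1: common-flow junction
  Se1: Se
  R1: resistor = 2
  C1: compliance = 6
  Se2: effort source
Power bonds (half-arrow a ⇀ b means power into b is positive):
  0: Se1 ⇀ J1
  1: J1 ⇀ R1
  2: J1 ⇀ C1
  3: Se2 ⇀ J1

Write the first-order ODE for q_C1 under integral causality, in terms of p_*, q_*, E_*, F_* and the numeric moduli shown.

dq_C1/dt = E_Se1/2 + E_Se2/2 - q_C1/12

β0 →J1  (source Se1 imposes e)
β3 →J1  (Se2: effort source, stroke at far end)
β2 →J1  (prefer integral on C1)
β1 →R1  (J1: last free bond brings flow in)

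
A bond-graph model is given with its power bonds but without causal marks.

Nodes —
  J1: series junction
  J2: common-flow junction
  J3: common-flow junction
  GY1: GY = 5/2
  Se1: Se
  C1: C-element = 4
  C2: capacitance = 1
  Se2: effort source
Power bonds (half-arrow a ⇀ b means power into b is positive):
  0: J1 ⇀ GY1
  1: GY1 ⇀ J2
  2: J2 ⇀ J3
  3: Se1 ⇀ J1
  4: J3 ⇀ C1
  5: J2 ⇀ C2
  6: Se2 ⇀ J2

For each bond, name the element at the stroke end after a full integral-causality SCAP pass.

#3 |J1  (source Se1 imposes e)
#6 |J2  (source Se2 imposes e)
#0 |GY1  (J1: last free bond brings flow in)
#1 |GY1  (GY1: gyrator matches bond 0)
#2 |J2  (J2 flow already set via bond 1)
#5 |J2  (common-f at J2 fixed by 1)
#4 |J3  (J3 flow already set via bond 2)

bond 0 stroke at GY1
bond 1 stroke at GY1
bond 2 stroke at J2
bond 3 stroke at J1
bond 4 stroke at J3
bond 5 stroke at J2
bond 6 stroke at J2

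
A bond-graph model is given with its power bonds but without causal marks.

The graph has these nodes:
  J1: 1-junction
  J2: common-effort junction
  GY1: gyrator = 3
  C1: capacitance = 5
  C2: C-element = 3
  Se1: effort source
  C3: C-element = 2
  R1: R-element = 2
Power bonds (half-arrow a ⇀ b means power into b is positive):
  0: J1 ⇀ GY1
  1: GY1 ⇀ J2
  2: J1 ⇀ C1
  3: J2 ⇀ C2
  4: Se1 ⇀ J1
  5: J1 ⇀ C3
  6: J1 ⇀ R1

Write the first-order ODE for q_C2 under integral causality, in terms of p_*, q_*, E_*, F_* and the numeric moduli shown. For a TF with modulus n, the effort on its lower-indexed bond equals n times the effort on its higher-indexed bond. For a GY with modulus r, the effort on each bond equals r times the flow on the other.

b4 stroke at J1  (Se1 (Se) sets effort on bond)
b2 stroke at J1  (C1 integral (e out))
b3 stroke at J2  (C2: C, integral causality)
b1 stroke at GY1  (J2: bond 3 brought effort, rest push out)
b0 stroke at GY1  (GY1: gyrator matches bond 1)
b5 stroke at J1  (J1: bond 0 brought flow, rest push out)
b6 stroke at J1  (J1: bond 0 brought flow, rest push out)

dq_C2/dt = E_Se1/3 - q_C1/15 - 2*q_C2/27 - q_C3/6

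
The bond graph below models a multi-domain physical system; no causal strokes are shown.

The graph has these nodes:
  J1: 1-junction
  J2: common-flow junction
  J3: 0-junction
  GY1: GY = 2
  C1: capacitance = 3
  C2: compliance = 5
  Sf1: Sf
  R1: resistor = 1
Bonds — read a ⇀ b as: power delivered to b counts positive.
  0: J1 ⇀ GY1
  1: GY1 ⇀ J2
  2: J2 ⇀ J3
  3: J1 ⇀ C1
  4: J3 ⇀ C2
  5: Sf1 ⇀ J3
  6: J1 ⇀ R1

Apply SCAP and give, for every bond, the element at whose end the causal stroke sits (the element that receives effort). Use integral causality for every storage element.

b0 stroke→GY1
b1 stroke→GY1
b2 stroke→J2
b3 stroke→J1
b4 stroke→J3
b5 stroke→Sf1
b6 stroke→J1

#5 →Sf1  (Sf1 (Sf) sets flow on bond)
#3 →J1  (C1 integral (e out))
#4 →J3  (prefer integral on C2)
#2 →J2  (common-e at J3 fixed by 4)
#1 →GY1  (J2 needs exactly one f-in)
#0 →GY1  (through GY1, causality inverts; strokes same side of GY1)
#6 →J1  (common-f at J1 fixed by 0)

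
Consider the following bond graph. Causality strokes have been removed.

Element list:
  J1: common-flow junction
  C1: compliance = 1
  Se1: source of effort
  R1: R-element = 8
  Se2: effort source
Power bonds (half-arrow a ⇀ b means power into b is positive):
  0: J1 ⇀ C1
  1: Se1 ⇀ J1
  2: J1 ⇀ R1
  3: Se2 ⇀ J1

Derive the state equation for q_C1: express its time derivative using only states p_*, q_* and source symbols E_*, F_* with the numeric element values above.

dq_C1/dt = E_Se1/8 + E_Se2/8 - q_C1/8

b1 stroke at J1  (Se1 fixes effort; stroke away)
b3 stroke at J1  (Se2 (Se) sets effort on bond)
b0 stroke at J1  (prefer integral on C1)
b2 stroke at R1  (J1: last free bond brings flow in)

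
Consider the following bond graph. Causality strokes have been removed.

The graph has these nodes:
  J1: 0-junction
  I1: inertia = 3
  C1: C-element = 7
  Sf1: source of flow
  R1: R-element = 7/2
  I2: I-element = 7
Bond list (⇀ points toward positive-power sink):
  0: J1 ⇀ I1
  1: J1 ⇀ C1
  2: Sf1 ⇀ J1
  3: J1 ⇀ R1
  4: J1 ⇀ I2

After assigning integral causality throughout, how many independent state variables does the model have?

3  (C1, I1, I2 all integral)

#2 stroke at Sf1  (Sf1 fixes flow; stroke at Sf1)
#0 stroke at I1  (I1 integral (f out))
#1 stroke at J1  (C1 outputs effort q/C1)
#3 stroke at R1  (J1: bond 1 brought effort, rest push out)
#4 stroke at I2  (J1 effort already set via bond 1)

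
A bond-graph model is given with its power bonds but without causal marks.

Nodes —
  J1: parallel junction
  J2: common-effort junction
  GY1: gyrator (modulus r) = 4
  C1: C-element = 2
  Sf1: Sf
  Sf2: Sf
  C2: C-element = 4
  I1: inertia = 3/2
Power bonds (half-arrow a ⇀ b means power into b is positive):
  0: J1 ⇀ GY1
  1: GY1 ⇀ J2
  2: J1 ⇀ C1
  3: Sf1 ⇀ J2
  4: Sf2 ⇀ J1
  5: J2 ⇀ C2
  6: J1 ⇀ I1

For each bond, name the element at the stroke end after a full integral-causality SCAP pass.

#3 →Sf1  (Sf1 fixes flow; stroke at Sf1)
#4 →Sf2  (Sf2: flow source, stroke at near end)
#2 →J1  (C1 outputs effort q/C1)
#0 →GY1  (J1 effort already set via bond 2)
#6 →I1  (J1: bond 2 brought effort, rest push out)
#1 →GY1  (GY GY1: same side as bond 0)
#5 →J2  (only one effort-in slot at J2)

b0 stroke→GY1
b1 stroke→GY1
b2 stroke→J1
b3 stroke→Sf1
b4 stroke→Sf2
b5 stroke→J2
b6 stroke→I1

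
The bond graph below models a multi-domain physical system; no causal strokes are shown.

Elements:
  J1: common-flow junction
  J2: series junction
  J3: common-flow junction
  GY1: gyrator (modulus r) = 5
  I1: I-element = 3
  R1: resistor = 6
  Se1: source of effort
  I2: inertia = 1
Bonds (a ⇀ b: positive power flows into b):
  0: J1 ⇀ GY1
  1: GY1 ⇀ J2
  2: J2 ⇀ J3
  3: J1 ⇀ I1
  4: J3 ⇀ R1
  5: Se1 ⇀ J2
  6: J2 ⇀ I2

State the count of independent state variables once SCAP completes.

#5 stroke→J2  (Se1: effort source, stroke at far end)
#3 stroke→I1  (I1: I, integral causality)
#0 stroke→J1  (J1 flow already set via bond 3)
#1 stroke→J2  (through GY1, causality inverts; strokes same side of GY1)
#6 stroke→I2  (I2 outputs flow p/I2)
#2 stroke→J2  (common-f at J2 fixed by 6)
#4 stroke→J3  (1-jn J3 has f-setter on 2)

2  (I1, I2 all integral)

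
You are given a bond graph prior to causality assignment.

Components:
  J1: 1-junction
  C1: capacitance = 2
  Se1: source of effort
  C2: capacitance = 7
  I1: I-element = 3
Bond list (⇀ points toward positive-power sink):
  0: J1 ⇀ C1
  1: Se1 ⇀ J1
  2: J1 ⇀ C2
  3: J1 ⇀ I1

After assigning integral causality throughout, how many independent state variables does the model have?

β1 stroke→J1  (Se1 (Se) sets effort on bond)
β0 stroke→J1  (C1: C, integral causality)
β2 stroke→J1  (C2 integral (e out))
β3 stroke→I1  (J1 needs exactly one f-in)

3  (C1, C2, I1 all integral)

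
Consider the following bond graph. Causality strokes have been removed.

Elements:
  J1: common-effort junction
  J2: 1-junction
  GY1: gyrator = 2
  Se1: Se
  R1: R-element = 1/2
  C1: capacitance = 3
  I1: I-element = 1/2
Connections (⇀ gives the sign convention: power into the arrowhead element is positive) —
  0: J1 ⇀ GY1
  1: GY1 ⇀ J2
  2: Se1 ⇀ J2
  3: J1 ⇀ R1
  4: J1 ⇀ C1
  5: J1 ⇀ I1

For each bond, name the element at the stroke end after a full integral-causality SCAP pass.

β0 |GY1
β1 |GY1
β2 |J2
β3 |R1
β4 |J1
β5 |I1

#2 stroke at J2  (Se1 fixes effort; stroke away)
#1 stroke at GY1  (only one flow-in slot at J2)
#0 stroke at GY1  (GY GY1: same side as bond 1)
#4 stroke at J1  (C1 outputs effort q/C1)
#3 stroke at R1  (J1: bond 4 brought effort, rest push out)
#5 stroke at I1  (J1 effort already set via bond 4)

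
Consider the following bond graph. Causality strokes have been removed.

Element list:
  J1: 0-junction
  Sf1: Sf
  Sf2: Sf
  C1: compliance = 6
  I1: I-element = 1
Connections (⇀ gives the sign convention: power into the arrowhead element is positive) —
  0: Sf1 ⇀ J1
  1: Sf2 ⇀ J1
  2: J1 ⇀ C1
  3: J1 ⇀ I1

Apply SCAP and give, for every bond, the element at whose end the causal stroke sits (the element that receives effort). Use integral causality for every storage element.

bond 0 stroke at Sf1  (Sf1 fixes flow; stroke at Sf1)
bond 1 stroke at Sf2  (Sf2 (Sf) sets flow on bond)
bond 2 stroke at J1  (C1: C, integral causality)
bond 3 stroke at I1  (J1 effort already set via bond 2)

bond 0 stroke→Sf1
bond 1 stroke→Sf2
bond 2 stroke→J1
bond 3 stroke→I1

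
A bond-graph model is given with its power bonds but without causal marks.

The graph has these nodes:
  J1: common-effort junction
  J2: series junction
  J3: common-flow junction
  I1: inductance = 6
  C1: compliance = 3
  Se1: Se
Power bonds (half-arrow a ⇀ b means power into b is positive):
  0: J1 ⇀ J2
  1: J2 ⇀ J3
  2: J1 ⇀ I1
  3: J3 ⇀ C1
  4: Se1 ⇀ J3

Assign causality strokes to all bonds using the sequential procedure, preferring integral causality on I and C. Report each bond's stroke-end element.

β0 →J1
β1 →J2
β2 →I1
β3 →J3
β4 →J3

#4 stroke→J3  (Se1 fixes effort; stroke away)
#2 stroke→I1  (prefer integral on I1)
#0 stroke→J1  (J1: last free bond brings effort in)
#1 stroke→J2  (J2: bond 0 brought flow, rest push out)
#3 stroke→J3  (J3: bond 1 brought flow, rest push out)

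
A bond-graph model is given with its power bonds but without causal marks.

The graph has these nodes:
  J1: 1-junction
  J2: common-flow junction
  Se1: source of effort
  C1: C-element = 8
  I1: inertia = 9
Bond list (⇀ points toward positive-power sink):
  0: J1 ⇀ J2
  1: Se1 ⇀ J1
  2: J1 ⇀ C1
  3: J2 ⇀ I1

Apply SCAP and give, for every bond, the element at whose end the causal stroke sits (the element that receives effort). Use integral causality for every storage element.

bond 1 stroke at J1  (Se1 (Se) sets effort on bond)
bond 2 stroke at J1  (C1 outputs effort q/C1)
bond 0 stroke at J2  (only one flow-in slot at J1)
bond 3 stroke at I1  (only one flow-in slot at J2)

b0 →J2
b1 →J1
b2 →J1
b3 →I1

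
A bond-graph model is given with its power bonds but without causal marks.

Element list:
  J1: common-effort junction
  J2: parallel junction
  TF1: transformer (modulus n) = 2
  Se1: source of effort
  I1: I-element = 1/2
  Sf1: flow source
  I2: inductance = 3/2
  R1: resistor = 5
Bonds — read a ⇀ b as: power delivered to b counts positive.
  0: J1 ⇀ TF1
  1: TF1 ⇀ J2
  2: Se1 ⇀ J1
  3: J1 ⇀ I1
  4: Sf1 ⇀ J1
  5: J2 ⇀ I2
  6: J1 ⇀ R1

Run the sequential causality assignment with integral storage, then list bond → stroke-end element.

bond 0 |TF1
bond 1 |J2
bond 2 |J1
bond 3 |I1
bond 4 |Sf1
bond 5 |I2
bond 6 |R1

#2 stroke at J1  (Se1 (Se) sets effort on bond)
#4 stroke at Sf1  (Sf1: flow source, stroke at near end)
#0 stroke at TF1  (0-jn J1 has e-setter on 2)
#3 stroke at I1  (J1 effort already set via bond 2)
#6 stroke at R1  (common-e at J1 fixed by 2)
#1 stroke at J2  (TF TF1: opposite of bond 0)
#5 stroke at I2  (J2 effort already set via bond 1)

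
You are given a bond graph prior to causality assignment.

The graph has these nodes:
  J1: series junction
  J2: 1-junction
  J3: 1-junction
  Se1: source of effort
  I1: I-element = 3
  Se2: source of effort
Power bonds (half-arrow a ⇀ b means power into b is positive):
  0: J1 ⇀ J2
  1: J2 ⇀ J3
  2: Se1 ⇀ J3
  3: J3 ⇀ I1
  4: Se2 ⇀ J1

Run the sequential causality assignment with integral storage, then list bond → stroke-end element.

β0 stroke→J2
β1 stroke→J3
β2 stroke→J3
β3 stroke→I1
β4 stroke→J1

β2 →J3  (source Se1 imposes e)
β4 →J1  (Se2 (Se) sets effort on bond)
β0 →J2  (J1 needs exactly one f-in)
β1 →J3  (J2: last free bond brings flow in)
β3 →I1  (J3 needs exactly one f-in)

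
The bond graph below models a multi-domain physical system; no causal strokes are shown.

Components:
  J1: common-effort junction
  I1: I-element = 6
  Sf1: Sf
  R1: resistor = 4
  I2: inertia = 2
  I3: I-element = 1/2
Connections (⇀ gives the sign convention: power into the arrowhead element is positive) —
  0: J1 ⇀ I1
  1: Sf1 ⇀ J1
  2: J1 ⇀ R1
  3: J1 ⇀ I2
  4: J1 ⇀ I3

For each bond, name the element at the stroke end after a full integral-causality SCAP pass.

β1 stroke at Sf1  (source Sf1 imposes f)
β0 stroke at I1  (I1 integral (f out))
β3 stroke at I2  (I2 outputs flow p/I2)
β4 stroke at I3  (I3 outputs flow p/I3)
β2 stroke at J1  (only one effort-in slot at J1)

bond 0 stroke at I1
bond 1 stroke at Sf1
bond 2 stroke at J1
bond 3 stroke at I2
bond 4 stroke at I3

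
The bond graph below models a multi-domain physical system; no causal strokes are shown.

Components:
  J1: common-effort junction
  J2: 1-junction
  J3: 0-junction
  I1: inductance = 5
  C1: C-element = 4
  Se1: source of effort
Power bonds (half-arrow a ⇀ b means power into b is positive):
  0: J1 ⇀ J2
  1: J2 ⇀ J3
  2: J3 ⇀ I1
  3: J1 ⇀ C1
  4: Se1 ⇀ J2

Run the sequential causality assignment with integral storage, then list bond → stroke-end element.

b0 stroke→J2
b1 stroke→J3
b2 stroke→I1
b3 stroke→J1
b4 stroke→J2

bond 4 |J2  (source Se1 imposes e)
bond 2 |I1  (prefer integral on I1)
bond 1 |J3  (J3 needs exactly one e-in)
bond 0 |J2  (common-f at J2 fixed by 1)
bond 3 |J1  (only one effort-in slot at J1)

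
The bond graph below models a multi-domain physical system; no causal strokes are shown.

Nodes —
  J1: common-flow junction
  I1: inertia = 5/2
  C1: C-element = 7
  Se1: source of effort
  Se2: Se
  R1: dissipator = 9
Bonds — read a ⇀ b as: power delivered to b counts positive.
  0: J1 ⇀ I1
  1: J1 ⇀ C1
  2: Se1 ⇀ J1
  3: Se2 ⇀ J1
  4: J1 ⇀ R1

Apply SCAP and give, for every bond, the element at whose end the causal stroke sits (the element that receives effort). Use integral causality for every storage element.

b2 stroke→J1  (Se1 (Se) sets effort on bond)
b3 stroke→J1  (source Se2 imposes e)
b0 stroke→I1  (I1: I, integral causality)
b1 stroke→J1  (common-f at J1 fixed by 0)
b4 stroke→J1  (common-f at J1 fixed by 0)

#0 |I1
#1 |J1
#2 |J1
#3 |J1
#4 |J1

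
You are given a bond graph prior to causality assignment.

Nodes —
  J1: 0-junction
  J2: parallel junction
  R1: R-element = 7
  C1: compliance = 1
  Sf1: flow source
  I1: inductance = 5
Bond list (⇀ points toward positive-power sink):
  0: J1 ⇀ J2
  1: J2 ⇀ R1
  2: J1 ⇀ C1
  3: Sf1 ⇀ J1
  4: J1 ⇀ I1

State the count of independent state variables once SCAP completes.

β3 stroke→Sf1  (Sf1: flow source, stroke at near end)
β2 stroke→J1  (C1: C, integral causality)
β0 stroke→J2  (J1: bond 2 brought effort, rest push out)
β4 stroke→I1  (0-jn J1 has e-setter on 2)
β1 stroke→R1  (common-e at J2 fixed by 0)

2  (C1, I1 all integral)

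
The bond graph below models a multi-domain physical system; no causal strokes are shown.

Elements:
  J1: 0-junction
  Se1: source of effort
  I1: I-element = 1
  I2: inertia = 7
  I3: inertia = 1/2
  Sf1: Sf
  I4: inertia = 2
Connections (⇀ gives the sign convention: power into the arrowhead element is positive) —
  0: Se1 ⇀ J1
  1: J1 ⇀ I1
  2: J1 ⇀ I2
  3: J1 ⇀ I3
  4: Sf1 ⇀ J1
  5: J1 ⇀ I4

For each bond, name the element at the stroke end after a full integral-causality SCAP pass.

bond 0 →J1  (Se1 fixes effort; stroke away)
bond 4 →Sf1  (Sf1 fixes flow; stroke at Sf1)
bond 1 →I1  (common-e at J1 fixed by 0)
bond 2 →I2  (common-e at J1 fixed by 0)
bond 3 →I3  (common-e at J1 fixed by 0)
bond 5 →I4  (J1: bond 0 brought effort, rest push out)

bond 0 stroke at J1
bond 1 stroke at I1
bond 2 stroke at I2
bond 3 stroke at I3
bond 4 stroke at Sf1
bond 5 stroke at I4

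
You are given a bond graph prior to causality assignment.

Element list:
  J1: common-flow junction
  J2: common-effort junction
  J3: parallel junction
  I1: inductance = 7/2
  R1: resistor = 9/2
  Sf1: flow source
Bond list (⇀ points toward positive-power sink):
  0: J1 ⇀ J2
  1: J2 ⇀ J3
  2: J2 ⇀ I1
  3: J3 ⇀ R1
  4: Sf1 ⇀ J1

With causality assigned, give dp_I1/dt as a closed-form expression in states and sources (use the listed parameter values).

β4 |Sf1  (source Sf1 imposes f)
β0 |J1  (J1 flow already set via bond 4)
β2 |I1  (I1 outputs flow p/I1)
β1 |J2  (J2: last free bond brings effort in)
β3 |J3  (J3 needs exactly one e-in)

dp_I1/dt = 9*F_Sf1/2 - 9*p_I1/7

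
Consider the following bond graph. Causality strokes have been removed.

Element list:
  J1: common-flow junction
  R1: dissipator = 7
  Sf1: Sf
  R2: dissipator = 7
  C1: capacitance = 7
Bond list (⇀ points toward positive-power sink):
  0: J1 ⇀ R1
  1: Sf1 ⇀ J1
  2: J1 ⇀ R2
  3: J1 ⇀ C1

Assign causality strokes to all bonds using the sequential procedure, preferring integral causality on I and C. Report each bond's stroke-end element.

β0 stroke at J1
β1 stroke at Sf1
β2 stroke at J1
β3 stroke at J1

bond 1 stroke→Sf1  (Sf1 fixes flow; stroke at Sf1)
bond 0 stroke→J1  (1-jn J1 has f-setter on 1)
bond 2 stroke→J1  (J1 flow already set via bond 1)
bond 3 stroke→J1  (J1: bond 1 brought flow, rest push out)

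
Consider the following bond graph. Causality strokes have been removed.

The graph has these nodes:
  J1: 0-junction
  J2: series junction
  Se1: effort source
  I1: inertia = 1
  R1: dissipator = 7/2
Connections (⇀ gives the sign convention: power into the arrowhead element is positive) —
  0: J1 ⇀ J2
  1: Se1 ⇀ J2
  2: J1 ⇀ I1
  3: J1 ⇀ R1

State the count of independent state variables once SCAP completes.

b1 stroke at J2  (Se1 (Se) sets effort on bond)
b0 stroke at J1  (only one flow-in slot at J2)
b2 stroke at I1  (J1: bond 0 brought effort, rest push out)
b3 stroke at R1  (J1 effort already set via bond 0)

1  (I1 all integral)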